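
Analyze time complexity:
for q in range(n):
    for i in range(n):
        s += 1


Per nesting level: O(n) * O(n) = O(n^2)
Complexity: O(n^2)


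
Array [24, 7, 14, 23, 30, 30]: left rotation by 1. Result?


Left rotate by 1: [7, 14, 23, 30, 30, 24]


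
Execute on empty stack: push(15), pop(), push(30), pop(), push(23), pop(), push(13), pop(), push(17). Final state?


push(15) -> [15]
pop() returns 15 -> []
push(30) -> [30]
pop() returns 30 -> []
push(23) -> [23]
pop() returns 23 -> []
push(13) -> [13]
pop() returns 13 -> []
push(17) -> [17]
Final stack (bottom to top): [17]


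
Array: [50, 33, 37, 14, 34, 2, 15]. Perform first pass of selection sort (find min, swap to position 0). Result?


After one pass: [2, 33, 37, 14, 34, 50, 15]


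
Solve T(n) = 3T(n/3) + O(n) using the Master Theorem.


a=3, b=3, c=1. log_3(3)=1 = c=1. Case 2: O(n^c log n) = O(n log n)
Complexity: O(n log n)


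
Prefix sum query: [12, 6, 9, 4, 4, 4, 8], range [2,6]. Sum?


Prefix sums: [0, 12, 18, 27, 31, 35, 39, 47]
Sum[2..6] = prefix[7] - prefix[2] = 47 - 18 = 29


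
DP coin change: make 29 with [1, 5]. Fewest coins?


dp[0]=0; dp[i]=1+min(dp[i-c] for c in coins)
...dp[24]=8, dp[25]=5, dp[26]=6, dp[27]=7, dp[28]=8, dp[29]=9
Minimum coins for 29 = 9


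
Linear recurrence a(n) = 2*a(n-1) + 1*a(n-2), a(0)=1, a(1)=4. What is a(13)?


Build bottom-up:
...a(11)=25342, a(12)=61181, a(13)=2*61181+1*25342=147704


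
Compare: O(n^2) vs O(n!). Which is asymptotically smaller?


quadratic grows slower than factorial
O(n^2) is asymptotically smaller; O(n!) grows faster


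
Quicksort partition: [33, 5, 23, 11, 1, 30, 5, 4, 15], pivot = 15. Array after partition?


Elements <= 15 go left of pivot.
Result: [5, 11, 1, 5, 4, 15, 33, 23, 30], pivot at index 5


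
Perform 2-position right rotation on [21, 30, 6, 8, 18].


Right rotate by 2: [8, 18, 21, 30, 6]


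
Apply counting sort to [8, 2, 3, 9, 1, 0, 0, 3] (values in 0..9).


Count array: [2, 1, 1, 2, 0, 0, 0, 0, 1, 1]
Reconstruct: [0, 0, 1, 2, 3, 3, 8, 9]


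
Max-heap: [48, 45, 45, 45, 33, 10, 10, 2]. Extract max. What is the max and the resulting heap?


Max = 48
Replace root with last, heapify down
Resulting heap: [45, 45, 45, 2, 33, 10, 10]


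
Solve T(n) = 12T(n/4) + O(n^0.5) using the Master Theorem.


a=12, b=4, c=0.5. log_4(12)=1.792 > c=0.5. Case 1: O(n^log_b(a)) = O(n^1.792)
Complexity: O(n^1.792)


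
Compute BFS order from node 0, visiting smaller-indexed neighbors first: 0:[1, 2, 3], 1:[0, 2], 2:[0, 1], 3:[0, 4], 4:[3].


BFS queue: start with [0]
Visit order: [0, 1, 2, 3, 4]


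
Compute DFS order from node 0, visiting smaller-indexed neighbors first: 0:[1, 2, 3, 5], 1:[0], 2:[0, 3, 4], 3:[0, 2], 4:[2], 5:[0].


DFS stack-based: start with [0]
Visit order: [0, 1, 2, 3, 4, 5]


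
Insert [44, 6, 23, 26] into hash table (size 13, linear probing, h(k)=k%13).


Insertions: 44->slot 5; 6->slot 6; 23->slot 10; 26->slot 0
Table: [26, None, None, None, None, 44, 6, None, None, None, 23, None, None]


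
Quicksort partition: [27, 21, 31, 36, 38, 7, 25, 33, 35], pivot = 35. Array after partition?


Elements <= 35 go left of pivot.
Result: [27, 21, 31, 7, 25, 33, 35, 36, 38], pivot at index 6


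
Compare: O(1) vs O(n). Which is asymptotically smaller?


constant grows slower than linear
O(1) is asymptotically smaller; O(n) grows faster


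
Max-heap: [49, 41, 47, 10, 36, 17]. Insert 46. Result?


Append 46: [49, 41, 47, 10, 36, 17, 46]
Bubble up: no swaps needed
Result: [49, 41, 47, 10, 36, 17, 46]


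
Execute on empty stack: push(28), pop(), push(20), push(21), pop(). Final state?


push(28) -> [28]
pop() returns 28 -> []
push(20) -> [20]
push(21) -> [20, 21]
pop() returns 21 -> [20]
Final stack (bottom to top): [20]


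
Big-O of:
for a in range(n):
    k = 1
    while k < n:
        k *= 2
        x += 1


Per nesting level: O(n) * O(log n) = O(n log n)
Complexity: O(n log n)


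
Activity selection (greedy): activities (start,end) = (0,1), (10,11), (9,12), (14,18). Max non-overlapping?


Greedy: pick earliest-ending, then skip overlaps.
Selected (3 activities): [(0, 1), (10, 11), (14, 18)]


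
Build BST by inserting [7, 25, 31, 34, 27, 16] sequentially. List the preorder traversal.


Root = 7; build tree by BST insertion.
Preorder traversal: [7, 25, 16, 31, 27, 34]


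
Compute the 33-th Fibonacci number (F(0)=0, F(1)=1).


F(n)=F(n-1)+F(n-2)
...F(31)=1346269, F(32)=2178309, F(33)=3524578


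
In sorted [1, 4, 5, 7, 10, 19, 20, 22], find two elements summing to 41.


Two pointers: lo=0, hi=7
Found pair: (19, 22) summing to 41


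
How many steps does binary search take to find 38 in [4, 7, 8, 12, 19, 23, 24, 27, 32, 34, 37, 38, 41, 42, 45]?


Search for 38:
[0,14] mid=7 arr[7]=27
[8,14] mid=11 arr[11]=38
Total: 2 comparisons


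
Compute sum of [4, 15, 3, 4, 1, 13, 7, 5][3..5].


Prefix sums: [0, 4, 19, 22, 26, 27, 40, 47, 52]
Sum[3..5] = prefix[6] - prefix[3] = 40 - 22 = 18


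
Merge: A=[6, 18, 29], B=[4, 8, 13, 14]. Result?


Compare heads, take smaller each step.
Merged: [4, 6, 8, 13, 14, 18, 29]


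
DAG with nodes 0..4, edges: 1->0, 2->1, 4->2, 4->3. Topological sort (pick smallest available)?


Kahn's algorithm, process smallest node first
Order: [4, 2, 1, 0, 3]


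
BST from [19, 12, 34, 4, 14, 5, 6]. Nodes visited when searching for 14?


BST root = 19
Search for 14: compare at each node
Path: [19, 12, 14]


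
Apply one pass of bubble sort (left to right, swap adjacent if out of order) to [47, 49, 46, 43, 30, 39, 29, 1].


After one pass: [47, 46, 43, 30, 39, 29, 1, 49]


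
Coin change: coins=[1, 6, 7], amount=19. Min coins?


dp[0]=0; dp[i]=1+min(dp[i-c] for c in coins)
...dp[14]=2, dp[15]=3, dp[16]=4, dp[17]=5, dp[18]=3, dp[19]=3
Minimum coins for 19 = 3


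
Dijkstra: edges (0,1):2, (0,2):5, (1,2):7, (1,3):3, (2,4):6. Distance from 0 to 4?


Dijkstra from 0:
Distances: {0: 0, 1: 2, 2: 5, 3: 5, 4: 11}
Shortest distance to 4 = 11, path = [0, 2, 4]


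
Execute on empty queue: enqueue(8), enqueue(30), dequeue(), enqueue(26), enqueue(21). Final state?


enqueue(8) -> [8]
enqueue(30) -> [8, 30]
dequeue() returns 8 -> [30]
enqueue(26) -> [30, 26]
enqueue(21) -> [30, 26, 21]
Final queue (front to back): [30, 26, 21]


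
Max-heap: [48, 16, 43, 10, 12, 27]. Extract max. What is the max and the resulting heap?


Max = 48
Replace root with last, heapify down
Resulting heap: [43, 16, 27, 10, 12]


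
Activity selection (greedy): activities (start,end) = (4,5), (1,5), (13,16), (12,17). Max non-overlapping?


Greedy: pick earliest-ending, then skip overlaps.
Selected (2 activities): [(4, 5), (13, 16)]


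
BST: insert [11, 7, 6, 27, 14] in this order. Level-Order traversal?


Root = 11; build tree by BST insertion.
Level-Order traversal: [11, 7, 27, 6, 14]


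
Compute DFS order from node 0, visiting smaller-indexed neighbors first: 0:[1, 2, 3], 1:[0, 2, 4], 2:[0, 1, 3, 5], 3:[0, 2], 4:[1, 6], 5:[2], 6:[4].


DFS stack-based: start with [0]
Visit order: [0, 1, 2, 3, 5, 4, 6]


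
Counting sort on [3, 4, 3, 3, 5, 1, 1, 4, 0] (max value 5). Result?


Count array: [1, 2, 0, 3, 2, 1]
Reconstruct: [0, 1, 1, 3, 3, 3, 4, 4, 5]


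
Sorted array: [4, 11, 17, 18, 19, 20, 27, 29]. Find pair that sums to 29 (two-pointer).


Two pointers: lo=0, hi=7
Found pair: (11, 18) summing to 29


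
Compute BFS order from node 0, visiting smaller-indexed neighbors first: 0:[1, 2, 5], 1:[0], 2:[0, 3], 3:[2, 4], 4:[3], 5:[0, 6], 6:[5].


BFS queue: start with [0]
Visit order: [0, 1, 2, 5, 3, 6, 4]


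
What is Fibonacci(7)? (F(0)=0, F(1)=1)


F(n)=F(n-1)+F(n-2)
...F(5)=5, F(6)=8, F(7)=13


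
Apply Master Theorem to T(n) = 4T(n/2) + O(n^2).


a=4, b=2, c=2. log_2(4)=2 = c=2. Case 2: O(n^c log n) = O(n^2 log n)
Complexity: O(n^2 log n)


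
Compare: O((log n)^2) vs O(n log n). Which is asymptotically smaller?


polylogarithmic grows slower than linearithmic
O((log n)^2) is asymptotically smaller; O(n log n) grows faster


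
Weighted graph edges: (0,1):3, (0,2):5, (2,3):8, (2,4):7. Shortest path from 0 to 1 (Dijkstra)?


Dijkstra from 0:
Distances: {0: 0, 1: 3, 2: 5, 3: 13, 4: 12}
Shortest distance to 1 = 3, path = [0, 1]


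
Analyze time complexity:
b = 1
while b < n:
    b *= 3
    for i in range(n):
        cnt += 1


Per nesting level: O(log n) * O(n) = O(n log n)
Complexity: O(n log n)


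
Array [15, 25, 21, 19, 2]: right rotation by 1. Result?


Right rotate by 1: [2, 15, 25, 21, 19]


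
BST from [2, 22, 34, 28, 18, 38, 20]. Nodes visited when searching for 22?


BST root = 2
Search for 22: compare at each node
Path: [2, 22]


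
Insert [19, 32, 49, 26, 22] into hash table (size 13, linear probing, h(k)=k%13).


Insertions: 19->slot 6; 32->slot 7; 49->slot 10; 26->slot 0; 22->slot 9
Table: [26, None, None, None, None, None, 19, 32, None, 22, 49, None, None]


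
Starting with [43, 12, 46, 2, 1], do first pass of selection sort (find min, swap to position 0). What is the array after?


After one pass: [1, 12, 46, 2, 43]


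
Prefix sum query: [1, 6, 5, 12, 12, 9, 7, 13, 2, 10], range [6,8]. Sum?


Prefix sums: [0, 1, 7, 12, 24, 36, 45, 52, 65, 67, 77]
Sum[6..8] = prefix[9] - prefix[6] = 67 - 45 = 22


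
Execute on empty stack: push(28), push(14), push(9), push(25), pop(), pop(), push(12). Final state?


push(28) -> [28]
push(14) -> [28, 14]
push(9) -> [28, 14, 9]
push(25) -> [28, 14, 9, 25]
pop() returns 25 -> [28, 14, 9]
pop() returns 9 -> [28, 14]
push(12) -> [28, 14, 12]
Final stack (bottom to top): [28, 14, 12]


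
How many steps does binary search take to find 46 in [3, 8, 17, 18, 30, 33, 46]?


Search for 46:
[0,6] mid=3 arr[3]=18
[4,6] mid=5 arr[5]=33
[6,6] mid=6 arr[6]=46
Total: 3 comparisons


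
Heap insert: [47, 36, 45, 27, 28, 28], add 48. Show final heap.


Append 48: [47, 36, 45, 27, 28, 28, 48]
Bubble up: swap idx 6(48) with idx 2(45); swap idx 2(48) with idx 0(47)
Result: [48, 36, 47, 27, 28, 28, 45]


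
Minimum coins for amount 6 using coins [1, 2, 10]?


dp[0]=0; dp[i]=1+min(dp[i-c] for c in coins)
...dp[1]=1, dp[2]=1, dp[3]=2, dp[4]=2, dp[5]=3, dp[6]=3
Minimum coins for 6 = 3


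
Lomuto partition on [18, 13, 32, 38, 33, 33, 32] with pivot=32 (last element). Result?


Elements <= 32 go left of pivot.
Result: [18, 13, 32, 32, 33, 33, 38], pivot at index 3


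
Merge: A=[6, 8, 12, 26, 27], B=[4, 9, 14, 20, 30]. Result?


Compare heads, take smaller each step.
Merged: [4, 6, 8, 9, 12, 14, 20, 26, 27, 30]


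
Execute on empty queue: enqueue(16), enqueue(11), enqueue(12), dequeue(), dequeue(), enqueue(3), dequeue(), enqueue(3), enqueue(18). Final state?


enqueue(16) -> [16]
enqueue(11) -> [16, 11]
enqueue(12) -> [16, 11, 12]
dequeue() returns 16 -> [11, 12]
dequeue() returns 11 -> [12]
enqueue(3) -> [12, 3]
dequeue() returns 12 -> [3]
enqueue(3) -> [3, 3]
enqueue(18) -> [3, 3, 18]
Final queue (front to back): [3, 3, 18]


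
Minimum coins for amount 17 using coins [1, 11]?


dp[0]=0; dp[i]=1+min(dp[i-c] for c in coins)
...dp[12]=2, dp[13]=3, dp[14]=4, dp[15]=5, dp[16]=6, dp[17]=7
Minimum coins for 17 = 7


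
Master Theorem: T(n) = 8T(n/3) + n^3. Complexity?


a=8, b=3, c=3. log_3(8)=1.893 < c=3. Case 3: O(n^c) = O(n^3)
Complexity: O(n^3)


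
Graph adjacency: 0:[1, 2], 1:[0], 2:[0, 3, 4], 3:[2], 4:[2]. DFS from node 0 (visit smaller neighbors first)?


DFS stack-based: start with [0]
Visit order: [0, 1, 2, 3, 4]


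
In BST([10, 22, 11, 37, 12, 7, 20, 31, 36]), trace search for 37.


BST root = 10
Search for 37: compare at each node
Path: [10, 22, 37]


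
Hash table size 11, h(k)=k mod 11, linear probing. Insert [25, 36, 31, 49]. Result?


Insertions: 25->slot 3; 36->slot 4; 31->slot 9; 49->slot 5
Table: [None, None, None, 25, 36, 49, None, None, None, 31, None]


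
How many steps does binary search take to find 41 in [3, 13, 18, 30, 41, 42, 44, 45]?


Search for 41:
[0,7] mid=3 arr[3]=30
[4,7] mid=5 arr[5]=42
[4,4] mid=4 arr[4]=41
Total: 3 comparisons


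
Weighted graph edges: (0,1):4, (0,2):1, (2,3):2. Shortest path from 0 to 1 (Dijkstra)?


Dijkstra from 0:
Distances: {0: 0, 1: 4, 2: 1, 3: 3}
Shortest distance to 1 = 4, path = [0, 1]


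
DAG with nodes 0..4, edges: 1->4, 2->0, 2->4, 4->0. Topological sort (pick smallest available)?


Kahn's algorithm, process smallest node first
Order: [1, 2, 3, 4, 0]


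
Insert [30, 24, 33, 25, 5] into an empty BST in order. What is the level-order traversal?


Root = 30; build tree by BST insertion.
Level-Order traversal: [30, 24, 33, 5, 25]


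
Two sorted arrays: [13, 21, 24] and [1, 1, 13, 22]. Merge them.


Compare heads, take smaller each step.
Merged: [1, 1, 13, 13, 21, 22, 24]


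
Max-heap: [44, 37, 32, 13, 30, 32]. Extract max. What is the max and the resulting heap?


Max = 44
Replace root with last, heapify down
Resulting heap: [37, 32, 32, 13, 30]


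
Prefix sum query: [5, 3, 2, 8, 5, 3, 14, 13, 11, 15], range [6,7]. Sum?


Prefix sums: [0, 5, 8, 10, 18, 23, 26, 40, 53, 64, 79]
Sum[6..7] = prefix[8] - prefix[6] = 53 - 26 = 27


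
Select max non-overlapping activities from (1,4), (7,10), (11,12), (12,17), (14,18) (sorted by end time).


Greedy: pick earliest-ending, then skip overlaps.
Selected (4 activities): [(1, 4), (7, 10), (11, 12), (12, 17)]


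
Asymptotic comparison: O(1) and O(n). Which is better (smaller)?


constant grows slower than linear
O(1) is asymptotically smaller; O(n) grows faster


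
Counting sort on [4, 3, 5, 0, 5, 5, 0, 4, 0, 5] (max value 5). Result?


Count array: [3, 0, 0, 1, 2, 4]
Reconstruct: [0, 0, 0, 3, 4, 4, 5, 5, 5, 5]


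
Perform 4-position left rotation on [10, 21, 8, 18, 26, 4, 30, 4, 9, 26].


Left rotate by 4: [26, 4, 30, 4, 9, 26, 10, 21, 8, 18]


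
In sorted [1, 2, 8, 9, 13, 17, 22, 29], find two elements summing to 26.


Two pointers: lo=0, hi=7
Found pair: (9, 17) summing to 26


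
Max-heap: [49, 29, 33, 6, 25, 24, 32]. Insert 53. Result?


Append 53: [49, 29, 33, 6, 25, 24, 32, 53]
Bubble up: swap idx 7(53) with idx 3(6); swap idx 3(53) with idx 1(29); swap idx 1(53) with idx 0(49)
Result: [53, 49, 33, 29, 25, 24, 32, 6]


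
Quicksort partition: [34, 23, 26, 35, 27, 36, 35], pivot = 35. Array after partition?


Elements <= 35 go left of pivot.
Result: [34, 23, 26, 35, 27, 35, 36], pivot at index 5


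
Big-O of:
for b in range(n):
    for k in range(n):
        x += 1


Per nesting level: O(n) * O(n) = O(n^2)
Complexity: O(n^2)


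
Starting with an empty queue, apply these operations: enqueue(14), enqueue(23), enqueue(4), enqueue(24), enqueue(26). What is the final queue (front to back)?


enqueue(14) -> [14]
enqueue(23) -> [14, 23]
enqueue(4) -> [14, 23, 4]
enqueue(24) -> [14, 23, 4, 24]
enqueue(26) -> [14, 23, 4, 24, 26]
Final queue (front to back): [14, 23, 4, 24, 26]


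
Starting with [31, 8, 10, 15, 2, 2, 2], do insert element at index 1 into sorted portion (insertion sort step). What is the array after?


After one pass: [8, 31, 10, 15, 2, 2, 2]


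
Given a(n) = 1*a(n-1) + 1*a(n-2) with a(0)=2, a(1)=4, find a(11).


Build bottom-up:
...a(9)=178, a(10)=288, a(11)=1*288+1*178=466


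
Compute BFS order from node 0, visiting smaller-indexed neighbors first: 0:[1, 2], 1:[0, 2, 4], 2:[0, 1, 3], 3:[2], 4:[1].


BFS queue: start with [0]
Visit order: [0, 1, 2, 4, 3]


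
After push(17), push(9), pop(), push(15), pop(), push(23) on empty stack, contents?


push(17) -> [17]
push(9) -> [17, 9]
pop() returns 9 -> [17]
push(15) -> [17, 15]
pop() returns 15 -> [17]
push(23) -> [17, 23]
Final stack (bottom to top): [17, 23]


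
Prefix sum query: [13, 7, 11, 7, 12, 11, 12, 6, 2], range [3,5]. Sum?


Prefix sums: [0, 13, 20, 31, 38, 50, 61, 73, 79, 81]
Sum[3..5] = prefix[6] - prefix[3] = 61 - 31 = 30


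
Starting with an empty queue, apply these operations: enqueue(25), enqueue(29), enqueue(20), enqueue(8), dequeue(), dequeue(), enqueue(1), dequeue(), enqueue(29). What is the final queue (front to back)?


enqueue(25) -> [25]
enqueue(29) -> [25, 29]
enqueue(20) -> [25, 29, 20]
enqueue(8) -> [25, 29, 20, 8]
dequeue() returns 25 -> [29, 20, 8]
dequeue() returns 29 -> [20, 8]
enqueue(1) -> [20, 8, 1]
dequeue() returns 20 -> [8, 1]
enqueue(29) -> [8, 1, 29]
Final queue (front to back): [8, 1, 29]


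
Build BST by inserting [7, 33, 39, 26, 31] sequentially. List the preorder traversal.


Root = 7; build tree by BST insertion.
Preorder traversal: [7, 33, 26, 31, 39]


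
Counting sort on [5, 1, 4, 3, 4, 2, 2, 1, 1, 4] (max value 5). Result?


Count array: [0, 3, 2, 1, 3, 1]
Reconstruct: [1, 1, 1, 2, 2, 3, 4, 4, 4, 5]


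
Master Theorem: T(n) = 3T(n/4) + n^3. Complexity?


a=3, b=4, c=3. log_4(3)=0.792 < c=3. Case 3: O(n^c) = O(n^3)
Complexity: O(n^3)


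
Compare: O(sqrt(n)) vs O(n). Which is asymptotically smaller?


sublinear grows slower than linear
O(sqrt(n)) is asymptotically smaller; O(n) grows faster


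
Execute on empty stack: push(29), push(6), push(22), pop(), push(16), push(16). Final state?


push(29) -> [29]
push(6) -> [29, 6]
push(22) -> [29, 6, 22]
pop() returns 22 -> [29, 6]
push(16) -> [29, 6, 16]
push(16) -> [29, 6, 16, 16]
Final stack (bottom to top): [29, 6, 16, 16]


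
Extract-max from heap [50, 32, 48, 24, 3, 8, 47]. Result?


Max = 50
Replace root with last, heapify down
Resulting heap: [48, 32, 47, 24, 3, 8]


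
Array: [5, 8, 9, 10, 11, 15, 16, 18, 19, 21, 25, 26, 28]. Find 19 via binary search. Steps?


Search for 19:
[0,12] mid=6 arr[6]=16
[7,12] mid=9 arr[9]=21
[7,8] mid=7 arr[7]=18
[8,8] mid=8 arr[8]=19
Total: 4 comparisons


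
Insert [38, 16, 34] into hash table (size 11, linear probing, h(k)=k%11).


Insertions: 38->slot 5; 16->slot 6; 34->slot 1
Table: [None, 34, None, None, None, 38, 16, None, None, None, None]


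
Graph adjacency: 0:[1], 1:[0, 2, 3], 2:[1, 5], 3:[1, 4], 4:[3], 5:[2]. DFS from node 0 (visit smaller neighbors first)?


DFS stack-based: start with [0]
Visit order: [0, 1, 2, 5, 3, 4]


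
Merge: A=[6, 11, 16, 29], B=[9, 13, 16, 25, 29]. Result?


Compare heads, take smaller each step.
Merged: [6, 9, 11, 13, 16, 16, 25, 29, 29]


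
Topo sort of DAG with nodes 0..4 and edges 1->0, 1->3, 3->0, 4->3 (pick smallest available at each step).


Kahn's algorithm, process smallest node first
Order: [1, 2, 4, 3, 0]


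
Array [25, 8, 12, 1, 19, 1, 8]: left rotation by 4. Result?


Left rotate by 4: [19, 1, 8, 25, 8, 12, 1]


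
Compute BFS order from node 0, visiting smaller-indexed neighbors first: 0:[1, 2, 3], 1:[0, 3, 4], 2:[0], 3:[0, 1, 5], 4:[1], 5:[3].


BFS queue: start with [0]
Visit order: [0, 1, 2, 3, 4, 5]


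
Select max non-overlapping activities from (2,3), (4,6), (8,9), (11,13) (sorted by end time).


Greedy: pick earliest-ending, then skip overlaps.
Selected (4 activities): [(2, 3), (4, 6), (8, 9), (11, 13)]


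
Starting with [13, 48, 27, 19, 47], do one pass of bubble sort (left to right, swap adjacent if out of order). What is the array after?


After one pass: [13, 27, 19, 47, 48]


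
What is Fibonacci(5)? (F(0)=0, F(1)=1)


F(n)=F(n-1)+F(n-2)
...F(3)=2, F(4)=3, F(5)=5


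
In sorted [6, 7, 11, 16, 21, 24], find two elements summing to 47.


Two pointers: lo=0, hi=5
No pair sums to 47


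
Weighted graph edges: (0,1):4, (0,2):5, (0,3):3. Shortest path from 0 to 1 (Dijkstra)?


Dijkstra from 0:
Distances: {0: 0, 1: 4, 2: 5, 3: 3}
Shortest distance to 1 = 4, path = [0, 1]


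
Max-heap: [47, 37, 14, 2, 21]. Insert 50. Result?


Append 50: [47, 37, 14, 2, 21, 50]
Bubble up: swap idx 5(50) with idx 2(14); swap idx 2(50) with idx 0(47)
Result: [50, 37, 47, 2, 21, 14]


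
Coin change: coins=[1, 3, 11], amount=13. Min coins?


dp[0]=0; dp[i]=1+min(dp[i-c] for c in coins)
...dp[8]=4, dp[9]=3, dp[10]=4, dp[11]=1, dp[12]=2, dp[13]=3
Minimum coins for 13 = 3


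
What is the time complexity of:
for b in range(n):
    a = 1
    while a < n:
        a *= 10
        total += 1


Per nesting level: O(n) * O(log n) = O(n log n)
Complexity: O(n log n)


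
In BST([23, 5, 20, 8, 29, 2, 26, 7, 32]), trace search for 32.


BST root = 23
Search for 32: compare at each node
Path: [23, 29, 32]


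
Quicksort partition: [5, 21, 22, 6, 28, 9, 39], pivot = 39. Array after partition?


Elements <= 39 go left of pivot.
Result: [5, 21, 22, 6, 28, 9, 39], pivot at index 6


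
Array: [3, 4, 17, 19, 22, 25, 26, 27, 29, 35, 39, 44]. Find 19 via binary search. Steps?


Search for 19:
[0,11] mid=5 arr[5]=25
[0,4] mid=2 arr[2]=17
[3,4] mid=3 arr[3]=19
Total: 3 comparisons


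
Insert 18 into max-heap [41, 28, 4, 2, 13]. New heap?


Append 18: [41, 28, 4, 2, 13, 18]
Bubble up: swap idx 5(18) with idx 2(4)
Result: [41, 28, 18, 2, 13, 4]


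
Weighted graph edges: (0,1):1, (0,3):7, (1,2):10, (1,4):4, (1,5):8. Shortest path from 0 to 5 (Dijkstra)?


Dijkstra from 0:
Distances: {0: 0, 1: 1, 2: 11, 3: 7, 4: 5, 5: 9}
Shortest distance to 5 = 9, path = [0, 1, 5]


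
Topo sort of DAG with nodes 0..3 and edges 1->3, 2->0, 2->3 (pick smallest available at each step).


Kahn's algorithm, process smallest node first
Order: [1, 2, 0, 3]


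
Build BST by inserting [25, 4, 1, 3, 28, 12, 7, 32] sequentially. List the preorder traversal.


Root = 25; build tree by BST insertion.
Preorder traversal: [25, 4, 1, 3, 12, 7, 28, 32]


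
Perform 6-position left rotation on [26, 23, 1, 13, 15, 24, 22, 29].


Left rotate by 6: [22, 29, 26, 23, 1, 13, 15, 24]


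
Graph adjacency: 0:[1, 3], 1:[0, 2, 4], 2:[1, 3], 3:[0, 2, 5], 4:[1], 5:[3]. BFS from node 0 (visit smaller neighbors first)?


BFS queue: start with [0]
Visit order: [0, 1, 3, 2, 4, 5]


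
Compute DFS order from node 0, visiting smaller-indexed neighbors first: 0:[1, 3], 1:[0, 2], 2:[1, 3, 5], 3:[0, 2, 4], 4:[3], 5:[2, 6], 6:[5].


DFS stack-based: start with [0]
Visit order: [0, 1, 2, 3, 4, 5, 6]


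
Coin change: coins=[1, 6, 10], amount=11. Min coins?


dp[0]=0; dp[i]=1+min(dp[i-c] for c in coins)
...dp[6]=1, dp[7]=2, dp[8]=3, dp[9]=4, dp[10]=1, dp[11]=2
Minimum coins for 11 = 2


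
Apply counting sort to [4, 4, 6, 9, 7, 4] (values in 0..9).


Count array: [0, 0, 0, 0, 3, 0, 1, 1, 0, 1]
Reconstruct: [4, 4, 4, 6, 7, 9]


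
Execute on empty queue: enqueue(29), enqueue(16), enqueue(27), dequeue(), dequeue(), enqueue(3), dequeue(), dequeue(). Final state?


enqueue(29) -> [29]
enqueue(16) -> [29, 16]
enqueue(27) -> [29, 16, 27]
dequeue() returns 29 -> [16, 27]
dequeue() returns 16 -> [27]
enqueue(3) -> [27, 3]
dequeue() returns 27 -> [3]
dequeue() returns 3 -> []
Final queue (front to back): []


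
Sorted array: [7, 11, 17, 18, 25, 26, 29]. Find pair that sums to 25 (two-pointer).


Two pointers: lo=0, hi=6
Found pair: (7, 18) summing to 25


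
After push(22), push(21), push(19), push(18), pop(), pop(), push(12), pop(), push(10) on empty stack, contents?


push(22) -> [22]
push(21) -> [22, 21]
push(19) -> [22, 21, 19]
push(18) -> [22, 21, 19, 18]
pop() returns 18 -> [22, 21, 19]
pop() returns 19 -> [22, 21]
push(12) -> [22, 21, 12]
pop() returns 12 -> [22, 21]
push(10) -> [22, 21, 10]
Final stack (bottom to top): [22, 21, 10]


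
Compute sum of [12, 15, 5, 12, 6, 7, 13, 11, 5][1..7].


Prefix sums: [0, 12, 27, 32, 44, 50, 57, 70, 81, 86]
Sum[1..7] = prefix[8] - prefix[1] = 81 - 12 = 69


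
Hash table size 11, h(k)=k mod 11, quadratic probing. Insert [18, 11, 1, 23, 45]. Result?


Insertions: 18->slot 7; 11->slot 0; 1->slot 1; 23->slot 2; 45->slot 5
Table: [11, 1, 23, None, None, 45, None, 18, None, None, None]


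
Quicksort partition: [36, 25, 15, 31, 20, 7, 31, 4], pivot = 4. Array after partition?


Elements <= 4 go left of pivot.
Result: [4, 25, 15, 31, 20, 7, 31, 36], pivot at index 0


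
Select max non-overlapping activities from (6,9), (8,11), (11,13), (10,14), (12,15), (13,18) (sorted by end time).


Greedy: pick earliest-ending, then skip overlaps.
Selected (3 activities): [(6, 9), (11, 13), (13, 18)]


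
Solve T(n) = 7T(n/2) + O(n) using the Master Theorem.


a=7, b=2, c=1. log_2(7)=2.807 > c=1. Case 1: O(n^log_b(a)) = O(n^2.807)
Complexity: O(n^2.807)


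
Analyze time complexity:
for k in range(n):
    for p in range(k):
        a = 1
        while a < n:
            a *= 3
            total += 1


Per nesting level: O(n) * O(n) [triangular over k] * O(log n) = O(n^2 log n)
Complexity: O(n^2 log n)


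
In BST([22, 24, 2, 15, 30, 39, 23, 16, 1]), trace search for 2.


BST root = 22
Search for 2: compare at each node
Path: [22, 2]


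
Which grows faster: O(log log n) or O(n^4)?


double-logarithmic grows slower than quartic
O(log log n) is asymptotically smaller; O(n^4) grows faster


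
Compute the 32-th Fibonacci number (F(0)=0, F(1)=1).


F(n)=F(n-1)+F(n-2)
...F(30)=832040, F(31)=1346269, F(32)=2178309


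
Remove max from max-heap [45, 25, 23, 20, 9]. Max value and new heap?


Max = 45
Replace root with last, heapify down
Resulting heap: [25, 20, 23, 9]


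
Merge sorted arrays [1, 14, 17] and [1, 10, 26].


Compare heads, take smaller each step.
Merged: [1, 1, 10, 14, 17, 26]


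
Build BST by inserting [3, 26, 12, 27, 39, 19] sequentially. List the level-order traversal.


Root = 3; build tree by BST insertion.
Level-Order traversal: [3, 26, 12, 27, 19, 39]


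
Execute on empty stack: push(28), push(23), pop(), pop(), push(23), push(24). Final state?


push(28) -> [28]
push(23) -> [28, 23]
pop() returns 23 -> [28]
pop() returns 28 -> []
push(23) -> [23]
push(24) -> [23, 24]
Final stack (bottom to top): [23, 24]


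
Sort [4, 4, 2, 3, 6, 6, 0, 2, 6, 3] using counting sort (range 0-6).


Count array: [1, 0, 2, 2, 2, 0, 3]
Reconstruct: [0, 2, 2, 3, 3, 4, 4, 6, 6, 6]


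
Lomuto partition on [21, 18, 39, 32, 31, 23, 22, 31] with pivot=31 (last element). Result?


Elements <= 31 go left of pivot.
Result: [21, 18, 31, 23, 22, 31, 39, 32], pivot at index 5


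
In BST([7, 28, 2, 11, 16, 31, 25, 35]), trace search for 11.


BST root = 7
Search for 11: compare at each node
Path: [7, 28, 11]


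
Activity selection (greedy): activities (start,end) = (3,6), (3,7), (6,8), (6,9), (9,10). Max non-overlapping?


Greedy: pick earliest-ending, then skip overlaps.
Selected (3 activities): [(3, 6), (6, 8), (9, 10)]


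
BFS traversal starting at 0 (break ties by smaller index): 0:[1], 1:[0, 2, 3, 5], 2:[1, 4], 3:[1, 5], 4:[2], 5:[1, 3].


BFS queue: start with [0]
Visit order: [0, 1, 2, 3, 5, 4]


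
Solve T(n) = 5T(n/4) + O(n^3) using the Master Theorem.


a=5, b=4, c=3. log_4(5)=1.161 < c=3. Case 3: O(n^c) = O(n^3)
Complexity: O(n^3)


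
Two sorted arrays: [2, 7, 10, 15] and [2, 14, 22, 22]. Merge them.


Compare heads, take smaller each step.
Merged: [2, 2, 7, 10, 14, 15, 22, 22]


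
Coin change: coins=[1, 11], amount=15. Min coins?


dp[0]=0; dp[i]=1+min(dp[i-c] for c in coins)
...dp[10]=10, dp[11]=1, dp[12]=2, dp[13]=3, dp[14]=4, dp[15]=5
Minimum coins for 15 = 5


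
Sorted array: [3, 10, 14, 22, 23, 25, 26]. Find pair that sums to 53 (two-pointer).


Two pointers: lo=0, hi=6
No pair sums to 53


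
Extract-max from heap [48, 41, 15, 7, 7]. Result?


Max = 48
Replace root with last, heapify down
Resulting heap: [41, 7, 15, 7]


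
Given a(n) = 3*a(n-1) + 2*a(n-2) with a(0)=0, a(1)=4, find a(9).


Build bottom-up:
...a(7)=7052, a(8)=25116, a(9)=3*25116+2*7052=89452


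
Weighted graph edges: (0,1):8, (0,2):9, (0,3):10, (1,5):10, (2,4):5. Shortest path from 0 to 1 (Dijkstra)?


Dijkstra from 0:
Distances: {0: 0, 1: 8, 2: 9, 3: 10, 4: 14, 5: 18}
Shortest distance to 1 = 8, path = [0, 1]


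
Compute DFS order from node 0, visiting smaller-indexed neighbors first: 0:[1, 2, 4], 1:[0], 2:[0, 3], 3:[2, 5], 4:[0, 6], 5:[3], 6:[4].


DFS stack-based: start with [0]
Visit order: [0, 1, 2, 3, 5, 4, 6]


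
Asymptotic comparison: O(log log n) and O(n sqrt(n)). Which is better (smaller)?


double-logarithmic grows slower than n^1.5
O(log log n) is asymptotically smaller; O(n sqrt(n)) grows faster


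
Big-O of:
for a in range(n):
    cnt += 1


Per nesting level: O(n) = O(n)
Complexity: O(n)


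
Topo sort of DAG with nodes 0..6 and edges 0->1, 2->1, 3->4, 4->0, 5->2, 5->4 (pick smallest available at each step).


Kahn's algorithm, process smallest node first
Order: [3, 5, 2, 4, 0, 1, 6]


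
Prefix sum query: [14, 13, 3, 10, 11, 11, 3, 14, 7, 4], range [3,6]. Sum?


Prefix sums: [0, 14, 27, 30, 40, 51, 62, 65, 79, 86, 90]
Sum[3..6] = prefix[7] - prefix[3] = 65 - 30 = 35


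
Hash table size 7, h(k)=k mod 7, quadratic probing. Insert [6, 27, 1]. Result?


Insertions: 6->slot 6; 27->slot 0; 1->slot 1
Table: [27, 1, None, None, None, None, 6]


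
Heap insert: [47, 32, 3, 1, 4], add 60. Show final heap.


Append 60: [47, 32, 3, 1, 4, 60]
Bubble up: swap idx 5(60) with idx 2(3); swap idx 2(60) with idx 0(47)
Result: [60, 32, 47, 1, 4, 3]


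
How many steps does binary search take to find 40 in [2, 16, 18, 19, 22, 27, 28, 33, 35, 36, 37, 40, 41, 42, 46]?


Search for 40:
[0,14] mid=7 arr[7]=33
[8,14] mid=11 arr[11]=40
Total: 2 comparisons


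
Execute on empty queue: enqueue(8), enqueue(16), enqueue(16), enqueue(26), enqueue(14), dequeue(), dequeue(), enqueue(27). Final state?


enqueue(8) -> [8]
enqueue(16) -> [8, 16]
enqueue(16) -> [8, 16, 16]
enqueue(26) -> [8, 16, 16, 26]
enqueue(14) -> [8, 16, 16, 26, 14]
dequeue() returns 8 -> [16, 16, 26, 14]
dequeue() returns 16 -> [16, 26, 14]
enqueue(27) -> [16, 26, 14, 27]
Final queue (front to back): [16, 26, 14, 27]


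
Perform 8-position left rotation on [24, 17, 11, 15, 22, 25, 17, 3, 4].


Left rotate by 8: [4, 24, 17, 11, 15, 22, 25, 17, 3]


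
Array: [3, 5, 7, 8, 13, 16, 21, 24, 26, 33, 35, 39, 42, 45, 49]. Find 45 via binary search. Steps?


Search for 45:
[0,14] mid=7 arr[7]=24
[8,14] mid=11 arr[11]=39
[12,14] mid=13 arr[13]=45
Total: 3 comparisons


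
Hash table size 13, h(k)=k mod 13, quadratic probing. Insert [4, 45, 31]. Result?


Insertions: 4->slot 4; 45->slot 6; 31->slot 5
Table: [None, None, None, None, 4, 31, 45, None, None, None, None, None, None]


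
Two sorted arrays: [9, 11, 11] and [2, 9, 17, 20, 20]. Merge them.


Compare heads, take smaller each step.
Merged: [2, 9, 9, 11, 11, 17, 20, 20]


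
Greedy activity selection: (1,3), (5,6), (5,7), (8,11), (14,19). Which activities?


Greedy: pick earliest-ending, then skip overlaps.
Selected (4 activities): [(1, 3), (5, 6), (8, 11), (14, 19)]


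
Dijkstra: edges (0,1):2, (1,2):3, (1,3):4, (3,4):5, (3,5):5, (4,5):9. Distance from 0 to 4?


Dijkstra from 0:
Distances: {0: 0, 1: 2, 2: 5, 3: 6, 4: 11, 5: 11}
Shortest distance to 4 = 11, path = [0, 1, 3, 4]


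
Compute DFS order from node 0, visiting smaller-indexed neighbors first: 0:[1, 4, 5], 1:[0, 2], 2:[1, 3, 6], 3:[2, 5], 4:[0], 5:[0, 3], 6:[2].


DFS stack-based: start with [0]
Visit order: [0, 1, 2, 3, 5, 6, 4]


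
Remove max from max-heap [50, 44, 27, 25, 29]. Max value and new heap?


Max = 50
Replace root with last, heapify down
Resulting heap: [44, 29, 27, 25]


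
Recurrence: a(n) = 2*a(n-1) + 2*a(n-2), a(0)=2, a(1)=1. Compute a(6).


Build bottom-up:
...a(4)=40, a(5)=108, a(6)=2*108+2*40=296


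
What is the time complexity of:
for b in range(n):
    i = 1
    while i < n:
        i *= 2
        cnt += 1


Per nesting level: O(n) * O(log n) = O(n log n)
Complexity: O(n log n)


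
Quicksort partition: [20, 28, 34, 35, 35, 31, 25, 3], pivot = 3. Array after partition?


Elements <= 3 go left of pivot.
Result: [3, 28, 34, 35, 35, 31, 25, 20], pivot at index 0


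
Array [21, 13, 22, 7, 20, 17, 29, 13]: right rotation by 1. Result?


Right rotate by 1: [13, 21, 13, 22, 7, 20, 17, 29]


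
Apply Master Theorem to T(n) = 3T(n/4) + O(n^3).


a=3, b=4, c=3. log_4(3)=0.792 < c=3. Case 3: O(n^c) = O(n^3)
Complexity: O(n^3)


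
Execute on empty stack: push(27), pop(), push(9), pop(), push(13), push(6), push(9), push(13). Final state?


push(27) -> [27]
pop() returns 27 -> []
push(9) -> [9]
pop() returns 9 -> []
push(13) -> [13]
push(6) -> [13, 6]
push(9) -> [13, 6, 9]
push(13) -> [13, 6, 9, 13]
Final stack (bottom to top): [13, 6, 9, 13]


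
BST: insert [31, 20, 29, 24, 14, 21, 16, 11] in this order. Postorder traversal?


Root = 31; build tree by BST insertion.
Postorder traversal: [11, 16, 14, 21, 24, 29, 20, 31]


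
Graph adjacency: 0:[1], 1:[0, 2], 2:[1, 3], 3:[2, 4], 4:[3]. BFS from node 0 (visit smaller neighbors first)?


BFS queue: start with [0]
Visit order: [0, 1, 2, 3, 4]


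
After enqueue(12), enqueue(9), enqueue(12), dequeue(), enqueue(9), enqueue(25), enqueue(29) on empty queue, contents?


enqueue(12) -> [12]
enqueue(9) -> [12, 9]
enqueue(12) -> [12, 9, 12]
dequeue() returns 12 -> [9, 12]
enqueue(9) -> [9, 12, 9]
enqueue(25) -> [9, 12, 9, 25]
enqueue(29) -> [9, 12, 9, 25, 29]
Final queue (front to back): [9, 12, 9, 25, 29]


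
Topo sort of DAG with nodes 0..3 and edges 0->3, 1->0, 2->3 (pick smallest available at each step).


Kahn's algorithm, process smallest node first
Order: [1, 0, 2, 3]


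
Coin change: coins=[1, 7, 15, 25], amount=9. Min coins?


dp[0]=0; dp[i]=1+min(dp[i-c] for c in coins)
...dp[4]=4, dp[5]=5, dp[6]=6, dp[7]=1, dp[8]=2, dp[9]=3
Minimum coins for 9 = 3


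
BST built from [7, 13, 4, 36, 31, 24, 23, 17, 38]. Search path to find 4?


BST root = 7
Search for 4: compare at each node
Path: [7, 4]


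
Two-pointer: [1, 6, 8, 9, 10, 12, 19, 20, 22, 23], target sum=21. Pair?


Two pointers: lo=0, hi=9
Found pair: (1, 20) summing to 21


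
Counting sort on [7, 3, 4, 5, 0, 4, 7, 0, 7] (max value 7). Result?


Count array: [2, 0, 0, 1, 2, 1, 0, 3]
Reconstruct: [0, 0, 3, 4, 4, 5, 7, 7, 7]


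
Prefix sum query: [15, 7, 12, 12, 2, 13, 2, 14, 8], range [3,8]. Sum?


Prefix sums: [0, 15, 22, 34, 46, 48, 61, 63, 77, 85]
Sum[3..8] = prefix[9] - prefix[3] = 85 - 34 = 51


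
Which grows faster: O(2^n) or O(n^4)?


quartic grows slower than exponential
O(n^4) is asymptotically smaller; O(2^n) grows faster


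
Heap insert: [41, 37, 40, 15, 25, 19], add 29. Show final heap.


Append 29: [41, 37, 40, 15, 25, 19, 29]
Bubble up: no swaps needed
Result: [41, 37, 40, 15, 25, 19, 29]


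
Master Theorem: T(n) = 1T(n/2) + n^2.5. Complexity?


a=1, b=2, c=2.5. log_2(1)=0 < c=2.5. Case 3: O(n^c) = O(n^2.500)
Complexity: O(n^2.500)


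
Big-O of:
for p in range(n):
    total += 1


Per nesting level: O(n) = O(n)
Complexity: O(n)


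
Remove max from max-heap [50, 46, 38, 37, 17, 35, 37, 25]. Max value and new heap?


Max = 50
Replace root with last, heapify down
Resulting heap: [46, 37, 38, 25, 17, 35, 37]


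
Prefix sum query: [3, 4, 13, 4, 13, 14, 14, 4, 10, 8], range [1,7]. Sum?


Prefix sums: [0, 3, 7, 20, 24, 37, 51, 65, 69, 79, 87]
Sum[1..7] = prefix[8] - prefix[1] = 69 - 3 = 66


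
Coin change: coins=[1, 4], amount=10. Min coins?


dp[0]=0; dp[i]=1+min(dp[i-c] for c in coins)
...dp[5]=2, dp[6]=3, dp[7]=4, dp[8]=2, dp[9]=3, dp[10]=4
Minimum coins for 10 = 4


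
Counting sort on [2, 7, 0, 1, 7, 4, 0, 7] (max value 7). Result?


Count array: [2, 1, 1, 0, 1, 0, 0, 3]
Reconstruct: [0, 0, 1, 2, 4, 7, 7, 7]


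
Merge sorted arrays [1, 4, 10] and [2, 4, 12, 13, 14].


Compare heads, take smaller each step.
Merged: [1, 2, 4, 4, 10, 12, 13, 14]


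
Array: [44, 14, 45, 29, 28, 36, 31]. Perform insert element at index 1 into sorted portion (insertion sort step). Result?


After one pass: [14, 44, 45, 29, 28, 36, 31]


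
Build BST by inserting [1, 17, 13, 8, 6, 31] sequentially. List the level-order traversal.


Root = 1; build tree by BST insertion.
Level-Order traversal: [1, 17, 13, 31, 8, 6]


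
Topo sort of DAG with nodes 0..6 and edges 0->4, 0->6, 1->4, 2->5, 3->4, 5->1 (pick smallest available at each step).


Kahn's algorithm, process smallest node first
Order: [0, 2, 3, 5, 1, 4, 6]


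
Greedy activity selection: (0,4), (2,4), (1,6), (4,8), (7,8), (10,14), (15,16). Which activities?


Greedy: pick earliest-ending, then skip overlaps.
Selected (4 activities): [(0, 4), (4, 8), (10, 14), (15, 16)]


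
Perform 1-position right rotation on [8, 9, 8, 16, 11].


Right rotate by 1: [11, 8, 9, 8, 16]


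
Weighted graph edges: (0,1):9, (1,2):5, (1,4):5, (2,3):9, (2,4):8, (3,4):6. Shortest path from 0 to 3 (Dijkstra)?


Dijkstra from 0:
Distances: {0: 0, 1: 9, 2: 14, 3: 20, 4: 14}
Shortest distance to 3 = 20, path = [0, 1, 4, 3]


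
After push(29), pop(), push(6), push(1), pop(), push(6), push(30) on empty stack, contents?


push(29) -> [29]
pop() returns 29 -> []
push(6) -> [6]
push(1) -> [6, 1]
pop() returns 1 -> [6]
push(6) -> [6, 6]
push(30) -> [6, 6, 30]
Final stack (bottom to top): [6, 6, 30]


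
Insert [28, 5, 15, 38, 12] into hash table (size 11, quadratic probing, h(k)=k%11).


Insertions: 28->slot 6; 5->slot 5; 15->slot 4; 38->slot 9; 12->slot 1
Table: [None, 12, None, None, 15, 5, 28, None, None, 38, None]


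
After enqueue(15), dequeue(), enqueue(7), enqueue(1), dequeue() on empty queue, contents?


enqueue(15) -> [15]
dequeue() returns 15 -> []
enqueue(7) -> [7]
enqueue(1) -> [7, 1]
dequeue() returns 7 -> [1]
Final queue (front to back): [1]


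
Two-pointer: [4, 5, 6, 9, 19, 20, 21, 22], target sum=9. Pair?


Two pointers: lo=0, hi=7
Found pair: (4, 5) summing to 9


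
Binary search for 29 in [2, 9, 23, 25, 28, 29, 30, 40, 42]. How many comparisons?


Search for 29:
[0,8] mid=4 arr[4]=28
[5,8] mid=6 arr[6]=30
[5,5] mid=5 arr[5]=29
Total: 3 comparisons


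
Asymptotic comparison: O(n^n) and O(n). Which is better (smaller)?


linear grows slower than n^n
O(n) is asymptotically smaller; O(n^n) grows faster


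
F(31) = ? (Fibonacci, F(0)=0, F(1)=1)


F(n)=F(n-1)+F(n-2)
...F(29)=514229, F(30)=832040, F(31)=1346269


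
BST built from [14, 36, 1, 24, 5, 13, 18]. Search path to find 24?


BST root = 14
Search for 24: compare at each node
Path: [14, 36, 24]


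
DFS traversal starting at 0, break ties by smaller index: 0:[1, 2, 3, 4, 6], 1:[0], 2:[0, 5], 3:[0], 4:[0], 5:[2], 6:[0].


DFS stack-based: start with [0]
Visit order: [0, 1, 2, 5, 3, 4, 6]


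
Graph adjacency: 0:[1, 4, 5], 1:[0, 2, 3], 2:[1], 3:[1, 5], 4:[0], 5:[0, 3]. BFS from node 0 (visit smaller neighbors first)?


BFS queue: start with [0]
Visit order: [0, 1, 4, 5, 2, 3]


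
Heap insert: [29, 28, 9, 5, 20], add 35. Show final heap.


Append 35: [29, 28, 9, 5, 20, 35]
Bubble up: swap idx 5(35) with idx 2(9); swap idx 2(35) with idx 0(29)
Result: [35, 28, 29, 5, 20, 9]


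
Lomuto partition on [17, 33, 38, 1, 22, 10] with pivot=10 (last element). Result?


Elements <= 10 go left of pivot.
Result: [1, 10, 38, 17, 22, 33], pivot at index 1


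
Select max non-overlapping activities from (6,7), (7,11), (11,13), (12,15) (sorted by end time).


Greedy: pick earliest-ending, then skip overlaps.
Selected (3 activities): [(6, 7), (7, 11), (11, 13)]


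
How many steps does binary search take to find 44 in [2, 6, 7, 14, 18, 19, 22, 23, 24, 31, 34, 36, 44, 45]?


Search for 44:
[0,13] mid=6 arr[6]=22
[7,13] mid=10 arr[10]=34
[11,13] mid=12 arr[12]=44
Total: 3 comparisons
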